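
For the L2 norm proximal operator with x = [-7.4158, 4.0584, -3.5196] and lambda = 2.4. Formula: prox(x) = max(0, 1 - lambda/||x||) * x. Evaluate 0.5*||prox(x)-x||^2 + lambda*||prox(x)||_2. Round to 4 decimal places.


Step 1: Compute ||x||.
||x|| = 9.1571
Step 2: Compute scaling factor.
scale = max(0, 1 - 2.4/9.1571) = 0.7379
Step 3: prox(x) = [-5.4722, 2.9947, -2.5971]
||prox(x)|| = 6.7571
Step 4: Proximal objective.
0.5*||prox-x||^2 = 2.88
lambda*||prox|| = 16.217
Total = 19.097


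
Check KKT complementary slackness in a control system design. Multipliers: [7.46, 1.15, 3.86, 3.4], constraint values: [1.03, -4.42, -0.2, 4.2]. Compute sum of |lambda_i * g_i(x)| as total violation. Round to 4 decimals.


KKT complementary slackness check:
lambda_1 * g_1 = 7.46 * 1.03 = 7.6838
lambda_2 * g_2 = 1.15 * -4.42 = -5.083
lambda_3 * g_3 = 3.86 * -0.2 = -0.772
lambda_4 * g_4 = 3.4 * 4.2 = 14.28
Total violation = 7.6838 + 5.083 + 0.772 + 14.28 = 27.8188


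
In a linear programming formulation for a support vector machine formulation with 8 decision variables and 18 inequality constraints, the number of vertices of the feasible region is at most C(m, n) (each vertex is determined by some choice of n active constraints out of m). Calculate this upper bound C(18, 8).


Each vertex corresponds to some choice of n active constraints out of m, so the number of vertices is at most C(m, n) = m! / (n!(m-n)!).
m = 18, n = 8
Numerator: 18 * 17 * 16 * 15 * 14 * 13 * 12 * 11
Denominator: 8! = 40320
C(18, 8) = 43758


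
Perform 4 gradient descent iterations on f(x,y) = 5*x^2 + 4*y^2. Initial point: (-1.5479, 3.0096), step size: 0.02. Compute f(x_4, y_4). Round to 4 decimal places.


Gradient descent on f(x,y) = 5*x^2 + 4*y^2.
Starting point: (-1.5479, 3.0096), alpha = 0.02
Step 1: grad_x = 2*5*-1.5479 = -15.479, grad_y = 2*4*3.0096 = 24.0768
  x_1 = -1.5479 - 0.02*-15.479 = -1.2383
  y_1 = 3.0096 - 0.02*24.0768 = 2.5281
Step 2: grad_x = 2*5*-1.2383 = -12.3832, grad_y = 2*4*2.5281 = 20.2245
  x_2 = -1.2383 - 0.02*-12.3832 = -0.9907
  y_2 = 2.5281 - 0.02*20.2245 = 2.1236
Step 3: grad_x = 2*5*-0.9907 = -9.9066, grad_y = 2*4*2.1236 = 16.9886
  x_3 = -0.9907 - 0.02*-9.9066 = -0.7925
  y_3 = 2.1236 - 0.02*16.9886 = 1.7838
Step 4: grad_x = 2*5*-0.7925 = -7.9252, grad_y = 2*4*1.7838 = 14.2704
  x_4 = -0.7925 - 0.02*-7.9252 = -0.634
  y_4 = 1.7838 - 0.02*14.2704 = 1.4984
f(-0.634, 1.4984) = 5*(-0.634)^2 + 4*1.4984^2 = 10.9906


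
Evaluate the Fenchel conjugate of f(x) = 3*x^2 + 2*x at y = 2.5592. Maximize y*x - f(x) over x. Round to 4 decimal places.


f*(y) = sup_x {y*x - a*x^2 - b*x} = sup_x {(y-b)*x - a*x^2}
FOC: (y - b) - 2a*x = 0 => x* = (y - b)/(2a)
x* = (2.5592 - 2)/(2*3) = 0.0932
f*(2.5592) = (y-b)^2/(4a) = (2.5592 - 2)^2/(4*3)
= 0.3127/12 = 0.0261


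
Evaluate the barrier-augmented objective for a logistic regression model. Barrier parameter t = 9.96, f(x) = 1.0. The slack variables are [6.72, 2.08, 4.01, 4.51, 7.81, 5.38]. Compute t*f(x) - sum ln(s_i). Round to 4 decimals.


Step 1: Compute log-barrier.
ln values: [1.9051, 0.7324, 1.3888, 1.5063, 2.0554, 1.6827]
phi = -(1.9051 + 0.7324 + 1.3888 + 1.5063 + 2.0554 + 1.6827) = -9.2706
Step 2: Compute augmented objective.
t*f(x) = 9.96*1.0 = 9.96
Total = 9.96 - 9.2706 = 0.6894


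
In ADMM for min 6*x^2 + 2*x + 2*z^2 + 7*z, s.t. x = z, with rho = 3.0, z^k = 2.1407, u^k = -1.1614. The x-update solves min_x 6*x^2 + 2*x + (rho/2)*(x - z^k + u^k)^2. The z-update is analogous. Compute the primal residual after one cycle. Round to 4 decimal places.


ADMM iteration with rho = 3.0, z^k = 2.1407, u^k = -1.1614
Step 1: x-update.
Minimize 6*x^2 + 2*x + (3.0/2)*(x - 2.1407 - 1.1614)^2
FOC: (2*6 + 3.0)*x = -2 + 3.0*(2.1407 + 1.1614)
x^{k+1} = 0.5271
Step 2: z-update.
Minimize 2*z^2 + 7*z + (3.0/2)*(0.5271 - z - 1.1614)^2
FOC: (2*2 + 3.0)*z = -7 + 3.0*(0.5271 - 1.1614)
z^{k+1} = -1.2718
Step 3: u-update.
u^{k+1} = -1.1614 + 0.5271 + 1.2718 = 0.6375
Step 4: Primal residual = |0.5271 + 1.2718| = 1.7989


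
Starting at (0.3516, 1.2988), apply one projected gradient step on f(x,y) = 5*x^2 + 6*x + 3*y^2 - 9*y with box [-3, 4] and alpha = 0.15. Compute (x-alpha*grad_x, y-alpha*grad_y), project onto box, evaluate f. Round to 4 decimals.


Step 1: Compute gradient at (0.3516, 1.2988).
grad_x = 2*5*0.3516 + 6 = 9.516
grad_y = 2*3*1.2988 - 9 = -1.2072
Step 2: Gradient step.
x_raw = 0.3516 - 0.15*9.516 = -1.0758
y_raw = 1.2988 - 0.15*-1.2072 = 1.4799
Step 3: Project onto [-3, 4].
x_proj = clip(-1.0758) = -1.0758
y_proj = clip(1.4799) = 1.4799
Step 4: Evaluate f.
f(-1.0758, 1.4799) = -7.4169


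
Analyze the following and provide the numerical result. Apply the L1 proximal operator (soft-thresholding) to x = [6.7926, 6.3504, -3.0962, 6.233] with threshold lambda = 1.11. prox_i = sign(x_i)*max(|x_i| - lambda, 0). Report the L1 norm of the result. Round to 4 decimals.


Soft-thresholding with lambda = 1.11:
prox(6.7926) = sign(6.7926)*max(|6.7926| - 1.11, 0) = 5.6826
prox(6.3504) = sign(6.3504)*max(|6.3504| - 1.11, 0) = 5.2404
prox(-3.0962) = sign(-3.0962)*max(|-3.0962| - 1.11, 0) = -1.9862
prox(6.233) = sign(6.233)*max(|6.233| - 1.11, 0) = 5.123
prox(x) = [5.6826, 5.2404, -1.9862, 5.123]
||prox(x)||_1 = 5.6826 + 5.2404 + 1.9862 + 5.123 = 18.0322


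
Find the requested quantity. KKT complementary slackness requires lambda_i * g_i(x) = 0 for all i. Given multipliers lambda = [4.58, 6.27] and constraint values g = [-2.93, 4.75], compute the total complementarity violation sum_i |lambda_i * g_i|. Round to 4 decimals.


KKT complementary slackness check:
lambda_1 * g_1 = 4.58 * -2.93 = -13.4194
lambda_2 * g_2 = 6.27 * 4.75 = 29.7825
Total violation = 13.4194 + 29.7825 = 43.2019


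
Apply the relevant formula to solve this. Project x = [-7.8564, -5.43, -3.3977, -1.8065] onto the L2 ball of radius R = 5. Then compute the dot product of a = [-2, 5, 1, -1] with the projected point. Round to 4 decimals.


Step 1: Compute ||x|| (intermediates to 6 decimals).
||x|| = sqrt((-7.8564)^2 + (-5.43)^2 + (-3.3977)^2 + (-1.8065)^2) = 10.296394
Step 2: Project.
Since ||x|| > R, scale = R/||x|| = 5/10.296394 = 0.485607, proj(x) = scale * x
proj(x) = [-3.815123, -2.636846, -1.649947, -0.877249]
Step 3: Dot product.
a^T * proj(x) = -2*(-3.815123) + 5*(-2.636846) + 1*(-1.649947) - 1*(-0.877249) = -6.3267


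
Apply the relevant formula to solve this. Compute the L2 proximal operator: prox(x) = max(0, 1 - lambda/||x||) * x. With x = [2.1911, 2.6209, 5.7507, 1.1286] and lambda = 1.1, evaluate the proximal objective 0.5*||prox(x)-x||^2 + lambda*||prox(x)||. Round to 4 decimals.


Step 1: Compute ||x||.
||x|| = 6.7834
Step 2: Compute scaling factor.
scale = max(0, 1 - 1.1/6.7834) = 0.8378
Step 3: prox(x) = [1.8358, 2.1959, 4.8182, 0.9456]
||prox(x)|| = 5.6834
Step 4: Proximal objective.
0.5*||prox-x||^2 = 0.605
lambda*||prox|| = 6.2517
Total = 6.8567


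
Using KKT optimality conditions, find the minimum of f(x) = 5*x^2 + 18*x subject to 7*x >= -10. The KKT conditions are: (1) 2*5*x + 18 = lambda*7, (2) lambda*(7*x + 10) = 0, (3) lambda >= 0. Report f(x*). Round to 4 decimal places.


Step 1: Try lambda = 0 (constraint inactive).
x_unc = -18/(2*5) = -1.8
Check: 7*-1.8 = -12.6 < -10 -- violated!
Step 2: Constraint must be active: 7*x = -10
x* = -10/7 = -1.4286 (rounded; the exact value -10/7 is used below)
lambda = (2*5*(-10/7) + 18)/7 = 0.5306
Step 3: Compute optimal value.
f(x*) = 5*(-10/7)^2 + 18*(-10/7) = -15.5102


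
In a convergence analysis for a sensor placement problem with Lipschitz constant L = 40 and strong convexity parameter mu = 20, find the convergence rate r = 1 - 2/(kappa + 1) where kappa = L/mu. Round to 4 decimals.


Step 1: Compute the condition number.
kappa = L/mu = 40/20 = 2.0
Step 2: Compute the convergence rate.
r = 1 - 2/(kappa + 1) = 1 - 2*mu/(L + mu) = (L - mu)/(L + mu) = 20/60 = 0.3333


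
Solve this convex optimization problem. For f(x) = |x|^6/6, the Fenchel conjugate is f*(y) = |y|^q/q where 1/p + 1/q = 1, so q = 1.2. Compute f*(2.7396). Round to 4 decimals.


The conjugate exponent q satisfies 1/p + 1/q = 1.
p = 6, so q = 6/(6 - 1) = 1.2
|y|^q = 2.7396^1.2 = 3.3514
f*(2.7396) = 3.3514 / 1.2 = 2.7928


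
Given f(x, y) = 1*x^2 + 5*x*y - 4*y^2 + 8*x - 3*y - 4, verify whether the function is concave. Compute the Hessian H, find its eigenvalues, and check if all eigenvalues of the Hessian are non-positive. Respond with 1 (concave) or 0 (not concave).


The Hessian of f(x,y) = 1*x^2 + 5*x*y - 4*y^2 + 8*x - 3*y - 4 is:
H = [[2, 5], [5, -8]]
Trace = 2 - 8 = -6
Determinant = 2*-8 - (5)^2 = -41
Discriminant = (-6)^2 - 4*-41 = 200.0
Eigenvalues: lambda_1 = -10.0711, lambda_2 = 4.0711
The function is not concave.

0


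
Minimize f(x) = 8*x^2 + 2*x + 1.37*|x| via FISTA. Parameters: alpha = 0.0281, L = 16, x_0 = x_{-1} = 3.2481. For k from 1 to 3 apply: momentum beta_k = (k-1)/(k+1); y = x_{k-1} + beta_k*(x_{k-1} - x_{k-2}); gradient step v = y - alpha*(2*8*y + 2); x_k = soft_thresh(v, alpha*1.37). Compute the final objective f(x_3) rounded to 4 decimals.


FISTA on f(x) = 8*x^2 + 2*x + 1.37*|x|
L = 16, alpha = 0.0281
Iteration 1: beta = 0.0, y = 3.2481 + 0.0*(3.2481 - 3.2481) = 3.2481
  grad(y) = 53.9696, v = y - alpha*grad = 1.7316
  prox(v) = soft_thresh(1.7316, 0.0385) = 1.6931
Iteration 2: beta = 0.3333, y = 1.6931 + 0.3333*(1.6931 - 3.2481) = 1.1747
  grad(y) = 20.7954, v = y - alpha*grad = 0.5904
  prox(v) = soft_thresh(0.5904, 0.0385) = 0.5519
Iteration 3: beta = 0.5, y = 0.5519 + 0.5*(0.5519 - 1.6931) = -0.0187
  grad(y) = 1.7003, v = y - alpha*grad = -0.0665
  prox(v) = soft_thresh(-0.0665, 0.0385) = -0.028
f(x_3) = 8*(-0.028)^2 + 2*(-0.028) + 1.37*|-0.028| = -0.0114


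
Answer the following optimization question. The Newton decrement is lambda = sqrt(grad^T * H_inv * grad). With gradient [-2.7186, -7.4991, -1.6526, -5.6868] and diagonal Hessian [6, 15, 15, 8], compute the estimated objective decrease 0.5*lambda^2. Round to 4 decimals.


Step 1: H is diagonal, so H^(-1) * g = [-0.4531, -0.4999, -0.1102, -0.7109].
Step 2: g^T H^(-1) g = sum_i g_i^2 / H_ii
  = (-2.7186)^2/6 + (-7.4991)^2/15 + (-1.6526)^2/15 + (-5.6868)^2/8
  = 1.2318 + 3.7491 + 0.1821 + 4.0425 = 9.2054
Step 3: Objective decrease = 0.5 * g^T H^(-1) g = 4.6027


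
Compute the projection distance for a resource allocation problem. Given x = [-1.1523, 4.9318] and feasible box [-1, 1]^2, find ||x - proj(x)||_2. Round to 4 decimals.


Project each component onto [-1, 1].
clip(-1.1523) = -1.0, clip(4.9318) = 1.0
Projection = [-1.0, 1.0]
Squared diffs: [0.0232, 15.4591]
Distance = sqrt(15.4823) = 3.9347


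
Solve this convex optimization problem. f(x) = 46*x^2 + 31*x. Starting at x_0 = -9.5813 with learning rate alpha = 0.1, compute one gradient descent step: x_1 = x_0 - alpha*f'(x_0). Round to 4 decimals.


We compute the gradient at x_0 and apply the update.
f'(x) = 92*x + 31
f'(-9.5813) = 92*-9.5813 + 31 = -850.4796
x_1 = -9.5813 - 0.1*-850.4796 = 75.4667


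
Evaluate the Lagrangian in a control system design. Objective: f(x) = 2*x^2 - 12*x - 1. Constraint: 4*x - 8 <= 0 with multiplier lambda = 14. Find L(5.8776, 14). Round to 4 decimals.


Step 1: Evaluate f(x).
f(5.8776) = 2*5.8776^2 - 12*5.8776 - 1 = -2.4388
Step 2: Evaluate g(x).
g(5.8776) = 4*5.8776 - 8 = 15.5104
Step 3: Compute Lagrangian.
L = -2.4388 + 14*15.5104 = 214.7068


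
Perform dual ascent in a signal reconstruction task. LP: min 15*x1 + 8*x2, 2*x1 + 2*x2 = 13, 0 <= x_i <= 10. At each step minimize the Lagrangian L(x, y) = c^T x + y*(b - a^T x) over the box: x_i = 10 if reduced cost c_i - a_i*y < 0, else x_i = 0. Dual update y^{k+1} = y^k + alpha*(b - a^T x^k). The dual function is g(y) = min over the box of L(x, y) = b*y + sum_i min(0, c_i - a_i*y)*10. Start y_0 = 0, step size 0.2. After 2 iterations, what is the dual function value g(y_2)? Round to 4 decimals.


Dual ascent for LP: min 15*x1 + 8*x2, 2*x1 + 2*x2 = 13, 0 <= x_i <= 10
Step 1: y^k = 0.0, reduced costs: (15.0, 8.0)
  x^k = (0.0, 0.0), subgradient = b - a^T x = 13.0
  y^{k+1} = 0.0 + 0.2*13.0 = 2.6
Step 2: y^k = 2.6, reduced costs: (9.8, 2.8)
  x^k = (0.0, 0.0), subgradient = b - a^T x = 13.0
  y^{k+1} = 2.6 + 0.2*13.0 = 5.2
Dual objective at y_2 = 5.2: reduced costs (4.6, -2.4), box minimizer x = (0.0, 10.0)
g(y_2) = b*y + (c1 - a1*y)*x1 + (c2 - a2*y)*x2 = 13*5.2 + 4.6*0.0 + (-2.4)*10.0 = 67.6 + 0.0 - 24.0 = 43.6


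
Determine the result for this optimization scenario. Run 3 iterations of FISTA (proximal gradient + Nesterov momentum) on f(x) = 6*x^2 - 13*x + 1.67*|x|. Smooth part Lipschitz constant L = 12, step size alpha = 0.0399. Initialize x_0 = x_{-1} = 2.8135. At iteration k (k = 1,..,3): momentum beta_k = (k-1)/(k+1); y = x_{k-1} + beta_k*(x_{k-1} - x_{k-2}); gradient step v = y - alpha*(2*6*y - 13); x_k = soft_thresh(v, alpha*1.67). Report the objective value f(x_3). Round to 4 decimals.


FISTA on f(x) = 6*x^2 - 13*x + 1.67*|x|
L = 12, alpha = 0.0399
Iteration 1: beta = 0.0, y = 2.8135 + 0.0*(2.8135 - 2.8135) = 2.8135
  grad(y) = 20.762, v = y - alpha*grad = 1.9851
  prox(v) = soft_thresh(1.9851, 0.0666) = 1.9185
Iteration 2: beta = 0.3333, y = 1.9185 + 0.3333*(1.9185 - 2.8135) = 1.6201
  grad(y) = 6.4414, v = y - alpha*grad = 1.3631
  prox(v) = soft_thresh(1.3631, 0.0666) = 1.2965
Iteration 3: beta = 0.5, y = 1.2965 + 0.5*(1.2965 - 1.9185) = 0.9855
  grad(y) = -1.1743, v = y - alpha*grad = 1.0323
  prox(v) = soft_thresh(1.0323, 0.0666) = 0.9657
f(x_3) = 6*0.9657^2 - 13*0.9657 + 1.67*|0.9657| = -5.3459


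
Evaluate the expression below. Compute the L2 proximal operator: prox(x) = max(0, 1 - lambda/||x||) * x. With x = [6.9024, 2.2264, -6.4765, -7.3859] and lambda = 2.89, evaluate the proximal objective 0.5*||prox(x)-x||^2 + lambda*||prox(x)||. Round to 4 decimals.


Step 1: Compute ||x||.
||x|| = 12.2105
Step 2: Compute scaling factor.
scale = max(0, 1 - 2.89/12.2105) = 0.7633
Step 3: prox(x) = [5.2687, 1.6995, -4.9436, -5.6378]
||prox(x)|| = 9.3205
Step 4: Proximal objective.
0.5*||prox-x||^2 = 4.1761
lambda*||prox|| = 26.9362
Total = 31.1123


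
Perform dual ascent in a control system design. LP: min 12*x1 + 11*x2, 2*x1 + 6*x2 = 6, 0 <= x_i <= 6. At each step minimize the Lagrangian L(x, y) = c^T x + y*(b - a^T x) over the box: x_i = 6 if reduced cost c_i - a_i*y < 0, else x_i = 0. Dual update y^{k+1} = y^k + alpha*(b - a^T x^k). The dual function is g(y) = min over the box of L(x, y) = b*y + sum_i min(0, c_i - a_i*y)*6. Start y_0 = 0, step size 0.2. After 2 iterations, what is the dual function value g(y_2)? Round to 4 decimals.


Dual ascent for LP: min 12*x1 + 11*x2, 2*x1 + 6*x2 = 6, 0 <= x_i <= 6
Step 1: y^k = 0.0, reduced costs: (12.0, 11.0)
  x^k = (0.0, 0.0), subgradient = b - a^T x = 6.0
  y^{k+1} = 0.0 + 0.2*6.0 = 1.2
Step 2: y^k = 1.2, reduced costs: (9.6, 3.8)
  x^k = (0.0, 0.0), subgradient = b - a^T x = 6.0
  y^{k+1} = 1.2 + 0.2*6.0 = 2.4
Dual objective at y_2 = 2.4: reduced costs (7.2, -3.4), box minimizer x = (0.0, 6.0)
g(y_2) = b*y + (c1 - a1*y)*x1 + (c2 - a2*y)*x2 = 6*2.4 + 7.2*0.0 + (-3.4)*6.0 = 14.4 + 0.0 - 20.4 = -6.0


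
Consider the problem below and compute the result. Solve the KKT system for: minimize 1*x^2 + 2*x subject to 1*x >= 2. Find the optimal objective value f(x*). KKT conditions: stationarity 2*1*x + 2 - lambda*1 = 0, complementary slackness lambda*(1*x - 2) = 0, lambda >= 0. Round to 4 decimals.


Step 1: Try lambda = 0 (constraint inactive).
x_unc = -2/(2*1) = -1.0
Check: 1*-1.0 = -1.0 < 2 -- violated!
Step 2: Constraint must be active: 1*x = 2
x* = 2/1 = 2.0
lambda = (2*1*2.0 + 2)/1 = 6.0
Step 3: Compute optimal value.
f(x*) = 1*2.0^2 + 2*2.0 = 8.0


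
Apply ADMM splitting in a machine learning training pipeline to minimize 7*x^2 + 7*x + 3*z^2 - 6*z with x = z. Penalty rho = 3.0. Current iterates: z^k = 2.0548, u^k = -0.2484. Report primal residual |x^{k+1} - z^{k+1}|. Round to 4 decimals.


ADMM iteration with rho = 3.0, z^k = 2.0548, u^k = -0.2484
Step 1: x-update.
Minimize 7*x^2 + 7*x + (3.0/2)*(x - 2.0548 - 0.2484)^2
FOC: (2*7 + 3.0)*x = -7 + 3.0*(2.0548 + 0.2484)
x^{k+1} = -0.0053
Step 2: z-update.
Minimize 3*z^2 - 6*z + (3.0/2)*(-0.0053 - z - 0.2484)^2
FOC: (2*3 + 3.0)*z = 6 + 3.0*(-0.0053 - 0.2484)
z^{k+1} = 0.5821
Step 3: u-update.
u^{k+1} = -0.2484 - 0.0053 - 0.5821 = -0.8358
Step 4: Primal residual = |-0.0053 - 0.5821| = 0.5874


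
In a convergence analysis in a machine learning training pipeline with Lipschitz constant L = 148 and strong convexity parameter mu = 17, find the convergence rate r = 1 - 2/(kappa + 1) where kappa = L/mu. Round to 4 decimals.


Step 1: Compute the condition number.
kappa = L/mu = 148/17 = 8.7059
Step 2: Compute the convergence rate.
r = 1 - 2/(kappa + 1) = 1 - 2*mu/(L + mu) = (L - mu)/(L + mu) = 131/165 = 0.7939


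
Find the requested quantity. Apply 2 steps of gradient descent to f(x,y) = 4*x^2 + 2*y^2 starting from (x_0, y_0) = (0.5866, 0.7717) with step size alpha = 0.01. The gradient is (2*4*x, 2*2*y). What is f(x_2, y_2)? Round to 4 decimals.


Gradient descent on f(x,y) = 4*x^2 + 2*y^2.
Starting point: (0.5866, 0.7717), alpha = 0.01
Step 1: grad_x = 2*4*0.5866 = 4.6928, grad_y = 2*2*0.7717 = 3.0868
  x_1 = 0.5866 - 0.01*4.6928 = 0.5397
  y_1 = 0.7717 - 0.01*3.0868 = 0.7408
Step 2: grad_x = 2*4*0.5397 = 4.3174, grad_y = 2*2*0.7408 = 2.9633
  x_2 = 0.5397 - 0.01*4.3174 = 0.4965
  y_2 = 0.7408 - 0.01*2.9633 = 0.7112
f(0.4965, 0.7112) = 4*0.4965^2 + 2*0.7112^2 = 1.9976


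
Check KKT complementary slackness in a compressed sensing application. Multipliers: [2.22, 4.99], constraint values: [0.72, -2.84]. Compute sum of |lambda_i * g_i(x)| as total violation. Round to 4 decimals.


KKT complementary slackness check:
lambda_1 * g_1 = 2.22 * 0.72 = 1.5984
lambda_2 * g_2 = 4.99 * -2.84 = -14.1716
Total violation = 1.5984 + 14.1716 = 15.77


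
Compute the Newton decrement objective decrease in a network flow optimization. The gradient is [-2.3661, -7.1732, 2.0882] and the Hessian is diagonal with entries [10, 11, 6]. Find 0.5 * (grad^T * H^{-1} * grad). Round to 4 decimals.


Step 1: H is diagonal, so H^(-1) * g = [-0.2366, -0.6521, 0.348].
Step 2: g^T H^(-1) g = sum_i g_i^2 / H_ii
  = (-2.3661)^2/10 + (-7.1732)^2/11 + (2.0882)^2/6
  = 0.5598 + 4.6777 + 0.7268 = 5.9643
Step 3: Objective decrease = 0.5 * g^T H^(-1) g = 2.9822


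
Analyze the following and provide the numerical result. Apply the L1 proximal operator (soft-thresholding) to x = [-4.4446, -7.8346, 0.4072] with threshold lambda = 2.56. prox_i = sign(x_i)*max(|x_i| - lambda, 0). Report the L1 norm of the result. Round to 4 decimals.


Soft-thresholding with lambda = 2.56:
prox(-4.4446) = sign(-4.4446)*max(|-4.4446| - 2.56, 0) = -1.8846
prox(-7.8346) = sign(-7.8346)*max(|-7.8346| - 2.56, 0) = -5.2746
prox(0.4072) = sign(0.4072)*max(|0.4072| - 2.56, 0) = 0.0
prox(x) = [-1.8846, -5.2746, 0.0]
||prox(x)||_1 = 1.8846 + 5.2746 + 0.0 = 7.1592


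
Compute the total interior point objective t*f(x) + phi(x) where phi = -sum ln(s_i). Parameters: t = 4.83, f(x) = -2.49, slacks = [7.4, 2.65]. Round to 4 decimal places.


Step 1: Compute log-barrier.
ln values: [2.0015, 0.9746]
phi = -(2.0015 + 0.9746) = -2.976
Step 2: Compute augmented objective.
t*f(x) = 4.83*-2.49 = -12.0267
Total = -12.0267 - 2.976 = -15.0027


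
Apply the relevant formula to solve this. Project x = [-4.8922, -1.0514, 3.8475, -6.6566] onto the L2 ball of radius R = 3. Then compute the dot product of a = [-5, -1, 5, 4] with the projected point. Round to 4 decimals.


Step 1: Compute ||x|| (intermediates to 6 decimals).
||x|| = sqrt((-4.8922)^2 + (-1.0514)^2 + 3.8475^2 + (-6.6566)^2) = 9.173475
Step 2: Project.
Since ||x|| > R, scale = R/||x|| = 3/9.173475 = 0.32703, proj(x) = scale * x
proj(x) = [-1.599896, -0.343839, 1.258248, -2.176908]
Step 3: Dot product.
a^T * proj(x) = -5*(-1.599896) - 1*(-0.343839) + 5*1.258248 + 4*(-2.176908) = 5.9269


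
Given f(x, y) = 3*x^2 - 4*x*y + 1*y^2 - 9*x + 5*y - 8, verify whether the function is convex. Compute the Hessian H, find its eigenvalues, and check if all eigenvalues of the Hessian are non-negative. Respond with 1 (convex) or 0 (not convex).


The Hessian of f(x,y) = 3*x^2 - 4*x*y + 1*y^2 - 9*x + 5*y - 8 is:
H = [[6, -4], [-4, 2]]
Trace = 6 + 2 = 8
Determinant = 6*2 - (-4)^2 = -4
Discriminant = (8)^2 - 4*-4 = 80.0
Eigenvalues: lambda_1 = -0.4721, lambda_2 = 8.4721
The function is not convex.

0


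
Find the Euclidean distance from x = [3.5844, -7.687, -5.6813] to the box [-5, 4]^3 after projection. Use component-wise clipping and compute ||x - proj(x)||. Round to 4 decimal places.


Project each component onto [-5, 4].
clip(3.5844) = 3.5844, clip(-7.687) = -5.0, clip(-5.6813) = -5.0
Projection = [3.5844, -5.0, -5.0]
Squared diffs: [0.0, 7.22, 0.4642]
Distance = sqrt(7.6842) = 2.772


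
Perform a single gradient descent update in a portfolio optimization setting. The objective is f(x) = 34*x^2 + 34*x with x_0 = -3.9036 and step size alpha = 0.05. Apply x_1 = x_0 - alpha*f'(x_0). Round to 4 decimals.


We compute the gradient at x_0 and apply the update.
f'(x) = 68*x + 34
f'(-3.9036) = 68*-3.9036 + 34 = -231.4448
x_1 = -3.9036 - 0.05*-231.4448 = 7.6686


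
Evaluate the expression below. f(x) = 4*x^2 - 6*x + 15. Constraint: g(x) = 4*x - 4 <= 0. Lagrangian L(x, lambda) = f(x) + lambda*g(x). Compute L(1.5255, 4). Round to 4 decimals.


Step 1: Evaluate f(x).
f(1.5255) = 4*1.5255^2 - 6*1.5255 + 15 = 15.1556
Step 2: Evaluate g(x).
g(1.5255) = 4*1.5255 - 4 = 2.102
Step 3: Compute Lagrangian.
L = 15.1556 + 4*2.102 = 23.5636


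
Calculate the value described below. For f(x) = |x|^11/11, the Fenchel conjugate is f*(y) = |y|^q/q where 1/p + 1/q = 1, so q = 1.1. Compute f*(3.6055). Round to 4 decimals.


The conjugate exponent q satisfies 1/p + 1/q = 1.
p = 11, so q = 11/(11 - 1) = 1.1
|y|^q = 3.6055^1.1 = 4.0989
f*(3.6055) = 4.0989 / 1.1 = 3.7262


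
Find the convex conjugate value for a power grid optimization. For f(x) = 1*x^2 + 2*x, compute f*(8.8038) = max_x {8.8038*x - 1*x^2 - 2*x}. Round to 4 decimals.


f*(y) = sup_x {y*x - a*x^2 - b*x} = sup_x {(y-b)*x - a*x^2}
FOC: (y - b) - 2a*x = 0 => x* = (y - b)/(2a)
x* = (8.8038 - 2)/(2*1) = 3.4019
f*(8.8038) = (y-b)^2/(4a) = (8.8038 - 2)^2/(4*1)
= 46.2917/4 = 11.5729


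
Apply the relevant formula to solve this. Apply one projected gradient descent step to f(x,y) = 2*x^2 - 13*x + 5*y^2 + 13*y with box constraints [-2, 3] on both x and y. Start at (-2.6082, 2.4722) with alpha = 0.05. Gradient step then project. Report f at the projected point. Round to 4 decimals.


Step 1: Compute gradient at (-2.6082, 2.4722).
grad_x = 2*2*-2.6082 - 13 = -23.4328
grad_y = 2*5*2.4722 + 13 = 37.722
Step 2: Gradient step.
x_raw = -2.6082 - 0.05*-23.4328 = -1.4366
y_raw = 2.4722 - 0.05*37.722 = 0.5861
Step 3: Project onto [-2, 3].
x_proj = clip(-1.4366) = -1.4366
y_proj = clip(0.5861) = 0.5861
Step 4: Evaluate f.
f(-1.4366, 0.5861) = 32.1396


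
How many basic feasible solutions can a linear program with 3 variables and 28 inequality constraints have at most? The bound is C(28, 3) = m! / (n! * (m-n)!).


Each vertex corresponds to some choice of n active constraints out of m, so the number of vertices is at most C(m, n) = m! / (n!(m-n)!).
m = 28, n = 3
Numerator: 28 * 27 * 26
Denominator: 3! = 6
C(28, 3) = 3276


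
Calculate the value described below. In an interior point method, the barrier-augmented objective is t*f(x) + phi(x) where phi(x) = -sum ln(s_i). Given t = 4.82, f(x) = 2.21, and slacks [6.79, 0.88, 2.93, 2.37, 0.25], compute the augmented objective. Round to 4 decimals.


Step 1: Compute log-barrier.
ln values: [1.9155, -0.1278, 1.075, 0.8629, -1.3863]
phi = -(1.9155 - 0.1278 + 1.075 + 0.8629 - 1.3863) = -2.3392
Step 2: Compute augmented objective.
t*f(x) = 4.82*2.21 = 10.6522
Total = 10.6522 - 2.3392 = 8.313


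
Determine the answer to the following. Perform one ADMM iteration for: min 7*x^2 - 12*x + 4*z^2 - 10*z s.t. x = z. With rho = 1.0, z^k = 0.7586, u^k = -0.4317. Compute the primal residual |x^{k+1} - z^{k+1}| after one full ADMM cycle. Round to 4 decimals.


ADMM iteration with rho = 1.0, z^k = 0.7586, u^k = -0.4317
Step 1: x-update.
Minimize 7*x^2 - 12*x + (1.0/2)*(x - 0.7586 - 0.4317)^2
FOC: (2*7 + 1.0)*x = 12 + 1.0*(0.7586 + 0.4317)
x^{k+1} = 0.8794
Step 2: z-update.
Minimize 4*z^2 - 10*z + (1.0/2)*(0.8794 - z - 0.4317)^2
FOC: (2*4 + 1.0)*z = 10 + 1.0*(0.8794 - 0.4317)
z^{k+1} = 1.1609
Step 3: u-update.
u^{k+1} = -0.4317 + 0.8794 - 1.1609 = -0.7132
Step 4: Primal residual = |0.8794 - 1.1609| = 0.2815


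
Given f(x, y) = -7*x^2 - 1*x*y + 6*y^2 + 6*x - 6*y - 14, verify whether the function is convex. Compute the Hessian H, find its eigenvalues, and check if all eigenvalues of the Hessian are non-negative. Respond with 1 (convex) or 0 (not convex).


The Hessian of f(x,y) = -7*x^2 - 1*x*y + 6*y^2 + 6*x - 6*y - 14 is:
H = [[-14, -1], [-1, 12]]
Trace = -14 + 12 = -2
Determinant = -14*12 - (-1)^2 = -169
Discriminant = (-2)^2 - 4*-169 = 680.0
Eigenvalues: lambda_1 = -14.0384, lambda_2 = 12.0384
The function is not convex.

0


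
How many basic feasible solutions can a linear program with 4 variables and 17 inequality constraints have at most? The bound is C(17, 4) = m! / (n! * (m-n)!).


Each vertex corresponds to some choice of n active constraints out of m, so the number of vertices is at most C(m, n) = m! / (n!(m-n)!).
m = 17, n = 4
Numerator: 17 * 16 * 15 * 14
Denominator: 4! = 24
C(17, 4) = 2380


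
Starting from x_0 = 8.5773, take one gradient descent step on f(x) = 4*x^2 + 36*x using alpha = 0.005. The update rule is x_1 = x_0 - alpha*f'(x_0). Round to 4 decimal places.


We compute the gradient at x_0 and apply the update.
f'(x) = 8*x + 36
f'(8.5773) = 8*8.5773 + 36 = 104.6184
x_1 = 8.5773 - 0.005*104.6184 = 8.0542


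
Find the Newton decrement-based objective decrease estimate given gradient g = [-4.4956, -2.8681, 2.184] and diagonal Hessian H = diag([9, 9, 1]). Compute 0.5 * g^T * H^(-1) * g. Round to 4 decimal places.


Step 1: H is diagonal, so H^(-1) * g = [-0.4995, -0.3187, 2.184].
Step 2: g^T H^(-1) g = sum_i g_i^2 / H_ii
  = (-4.4956)^2/9 + (-2.8681)^2/9 + (2.184)^2/1
  = 2.2456 + 0.914 + 4.7699 = 7.9295
Step 3: Objective decrease = 0.5 * g^T H^(-1) g = 3.9647


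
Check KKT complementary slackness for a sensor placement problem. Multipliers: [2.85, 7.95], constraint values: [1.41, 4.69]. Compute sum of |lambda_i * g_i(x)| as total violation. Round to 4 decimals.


KKT complementary slackness check:
lambda_1 * g_1 = 2.85 * 1.41 = 4.0185
lambda_2 * g_2 = 7.95 * 4.69 = 37.2855
Total violation = 4.0185 + 37.2855 = 41.304


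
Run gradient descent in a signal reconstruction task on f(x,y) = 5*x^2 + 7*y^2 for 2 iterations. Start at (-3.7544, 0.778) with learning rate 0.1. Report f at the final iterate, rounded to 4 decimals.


Gradient descent on f(x,y) = 5*x^2 + 7*y^2.
Starting point: (-3.7544, 0.778), alpha = 0.1
Step 1: grad_x = 2*5*-3.7544 = -37.544, grad_y = 2*7*0.778 = 10.892
  x_1 = -3.7544 - 0.1*-37.544 = 0.0
  y_1 = 0.778 - 0.1*10.892 = -0.3112
Step 2: grad_x = 2*5*0.0 = 0.0, grad_y = 2*7*-0.3112 = -4.3568
  x_2 = 0.0 - 0.1*0.0 = 0.0
  y_2 = -0.3112 - 0.1*-4.3568 = 0.1245
f(0.0, 0.1245) = 5*0.0^2 + 7*0.1245^2 = 0.1085


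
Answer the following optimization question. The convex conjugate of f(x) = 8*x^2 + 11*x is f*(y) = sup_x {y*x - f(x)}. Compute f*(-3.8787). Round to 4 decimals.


f*(y) = sup_x {y*x - a*x^2 - b*x} = sup_x {(y-b)*x - a*x^2}
FOC: (y - b) - 2a*x = 0 => x* = (y - b)/(2a)
x* = (-3.8787 - 11)/(2*8) = -0.9299
f*(-3.8787) = (y-b)^2/(4a) = (-3.8787 - 11)^2/(4*8)
= 221.3757/32 = 6.918


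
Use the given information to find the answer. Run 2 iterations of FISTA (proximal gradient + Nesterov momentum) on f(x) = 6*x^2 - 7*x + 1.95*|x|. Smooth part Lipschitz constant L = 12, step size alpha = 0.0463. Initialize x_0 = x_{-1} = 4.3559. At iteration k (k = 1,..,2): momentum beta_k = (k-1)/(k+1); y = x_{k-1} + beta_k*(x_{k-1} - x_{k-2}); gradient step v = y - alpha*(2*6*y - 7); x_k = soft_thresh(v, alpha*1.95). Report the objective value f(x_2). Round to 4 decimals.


FISTA on f(x) = 6*x^2 - 7*x + 1.95*|x|
L = 12, alpha = 0.0463
Iteration 1: beta = 0.0, y = 4.3559 + 0.0*(4.3559 - 4.3559) = 4.3559
  grad(y) = 45.2708, v = y - alpha*grad = 2.2599
  prox(v) = soft_thresh(2.2599, 0.0903) = 2.1696
Iteration 2: beta = 0.3333, y = 2.1696 + 0.3333*(2.1696 - 4.3559) = 1.4408
  grad(y) = 10.2896, v = y - alpha*grad = 0.9644
  prox(v) = soft_thresh(0.9644, 0.0903) = 0.8741
f(x_2) = 6*0.8741^2 - 7*0.8741 + 1.95*|0.8741| = 0.1701


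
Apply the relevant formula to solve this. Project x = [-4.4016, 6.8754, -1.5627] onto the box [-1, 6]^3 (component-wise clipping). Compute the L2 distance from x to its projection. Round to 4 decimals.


Project each component onto [-1, 6].
clip(-4.4016) = -1.0, clip(6.8754) = 6.0, clip(-1.5627) = -1.0
Projection = [-1.0, 6.0, -1.0]
Squared diffs: [11.5709, 0.7663, 0.3166]
Distance = sqrt(12.6538) = 3.5572


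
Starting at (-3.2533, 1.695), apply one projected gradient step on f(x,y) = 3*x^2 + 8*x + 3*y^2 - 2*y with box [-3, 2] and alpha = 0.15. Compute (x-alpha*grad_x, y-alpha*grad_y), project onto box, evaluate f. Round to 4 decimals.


Step 1: Compute gradient at (-3.2533, 1.695).
grad_x = 2*3*-3.2533 + 8 = -11.5198
grad_y = 2*3*1.695 - 2 = 8.17
Step 2: Gradient step.
x_raw = -3.2533 - 0.15*-11.5198 = -1.5253
y_raw = 1.695 - 0.15*8.17 = 0.4695
Step 3: Project onto [-3, 2].
x_proj = clip(-1.5253) = -1.5253
y_proj = clip(0.4695) = 0.4695
Step 4: Evaluate f.
f(-1.5253, 0.4695) = -5.5005


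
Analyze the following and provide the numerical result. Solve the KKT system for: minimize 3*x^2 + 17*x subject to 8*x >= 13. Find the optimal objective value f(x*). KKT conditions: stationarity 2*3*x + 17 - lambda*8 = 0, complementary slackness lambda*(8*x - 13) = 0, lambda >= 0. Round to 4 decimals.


Step 1: Try lambda = 0 (constraint inactive).
x_unc = -17/(2*3) = -2.8333
Check: 8*-2.8333 = -22.6664 < 13 -- violated!
Step 2: Constraint must be active: 8*x = 13
x* = 13/8 = 1.625
lambda = (2*3*1.625 + 17)/8 = 3.3438
Step 3: Compute optimal value.
f(x*) = 3*1.625^2 + 17*1.625 = 35.5469


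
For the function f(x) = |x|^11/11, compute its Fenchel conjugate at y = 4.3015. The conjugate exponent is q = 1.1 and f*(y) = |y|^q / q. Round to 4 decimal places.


The conjugate exponent q satisfies 1/p + 1/q = 1.
p = 11, so q = 11/(11 - 1) = 1.1
|y|^q = 4.3015^1.1 = 4.9772
f*(4.3015) = 4.9772 / 1.1 = 4.5247


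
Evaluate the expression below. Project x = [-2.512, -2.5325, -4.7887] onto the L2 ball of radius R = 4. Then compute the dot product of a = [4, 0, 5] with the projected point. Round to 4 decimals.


Step 1: Compute ||x|| (intermediates to 6 decimals).
||x|| = sqrt((-2.512)^2 + (-2.5325)^2 + (-4.7887)^2) = 5.97121
Step 2: Project.
Since ||x|| > R, scale = R/||x|| = 4/5.97121 = 0.669881, proj(x) = scale * x
proj(x) = [-1.682741, -1.696474, -3.207859]
Step 3: Dot product.
a^T * proj(x) = 4*(-1.682741) + 0*(-1.696474) + 5*(-3.207859) = -22.7703


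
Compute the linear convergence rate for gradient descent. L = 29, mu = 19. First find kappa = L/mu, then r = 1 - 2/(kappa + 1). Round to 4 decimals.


Step 1: Compute the condition number.
kappa = L/mu = 29/19 = 1.5263
Step 2: Compute the convergence rate.
r = 1 - 2/(kappa + 1) = 1 - 2*mu/(L + mu) = (L - mu)/(L + mu) = 10/48 = 0.2083


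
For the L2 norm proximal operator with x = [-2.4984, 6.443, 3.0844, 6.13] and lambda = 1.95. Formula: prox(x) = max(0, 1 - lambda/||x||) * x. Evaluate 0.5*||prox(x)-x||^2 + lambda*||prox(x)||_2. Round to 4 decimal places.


Step 1: Compute ||x||.
||x|| = 9.7388
Step 2: Compute scaling factor.
scale = max(0, 1 - 1.95/9.7388) = 0.7998
Step 3: prox(x) = [-1.9981, 5.1529, 2.4668, 4.9026]
||prox(x)|| = 7.7888
Step 4: Proximal objective.
0.5*||prox-x||^2 = 1.9013
lambda*||prox|| = 15.1882
Total = 17.0895


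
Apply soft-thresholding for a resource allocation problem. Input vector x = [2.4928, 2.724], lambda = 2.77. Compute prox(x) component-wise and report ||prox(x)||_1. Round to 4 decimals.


Soft-thresholding with lambda = 2.77:
prox(2.4928) = sign(2.4928)*max(|2.4928| - 2.77, 0) = 0.0
prox(2.724) = sign(2.724)*max(|2.724| - 2.77, 0) = 0.0
prox(x) = [0.0, 0.0]
||prox(x)||_1 = 0.0 + 0.0 = 0.0


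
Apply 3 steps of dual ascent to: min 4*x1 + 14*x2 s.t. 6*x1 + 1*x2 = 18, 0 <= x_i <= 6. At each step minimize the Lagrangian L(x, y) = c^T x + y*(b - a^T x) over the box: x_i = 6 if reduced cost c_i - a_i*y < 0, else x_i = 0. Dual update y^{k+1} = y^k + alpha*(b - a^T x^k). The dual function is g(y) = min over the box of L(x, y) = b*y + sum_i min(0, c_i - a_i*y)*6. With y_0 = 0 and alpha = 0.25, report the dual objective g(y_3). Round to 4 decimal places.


Dual ascent for LP: min 4*x1 + 14*x2, 6*x1 + 1*x2 = 18, 0 <= x_i <= 6
Step 1: y^k = 0.0, reduced costs: (4.0, 14.0)
  x^k = (0.0, 0.0), subgradient = b - a^T x = 18.0
  y^{k+1} = 0.0 + 0.25*18.0 = 4.5
Step 2: y^k = 4.5, reduced costs: (-23.0, 9.5)
  x^k = (6.0, 0.0), subgradient = b - a^T x = -18.0
  y^{k+1} = 4.5 + 0.25*-18.0 = 0.0
Step 3: y^k = 0.0, reduced costs: (4.0, 14.0)
  x^k = (0.0, 0.0), subgradient = b - a^T x = 18.0
  y^{k+1} = 0.0 + 0.25*18.0 = 4.5
Dual objective at y_3 = 4.5: reduced costs (-23.0, 9.5), box minimizer x = (6.0, 0.0)
g(y_3) = b*y + (c1 - a1*y)*x1 + (c2 - a2*y)*x2 = 18*4.5 + (-23.0)*6.0 + 9.5*0.0 = 81.0 - 138.0 + 0.0 = -57.0


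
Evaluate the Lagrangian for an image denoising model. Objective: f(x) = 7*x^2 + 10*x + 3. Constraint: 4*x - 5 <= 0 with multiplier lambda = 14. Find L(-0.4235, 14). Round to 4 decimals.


Step 1: Evaluate f(x).
f(-0.4235) = 7*(-0.4235)^2 + 10*(-0.4235) + 3 = 0.0205
Step 2: Evaluate g(x).
g(-0.4235) = 4*-0.4235 - 5 = -6.694
Step 3: Compute Lagrangian.
L = 0.0205 + 14*-6.694 = -93.6955


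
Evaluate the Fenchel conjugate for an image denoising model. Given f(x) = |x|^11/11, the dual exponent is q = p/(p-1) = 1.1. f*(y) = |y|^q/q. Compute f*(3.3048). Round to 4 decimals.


The conjugate exponent q satisfies 1/p + 1/q = 1.
p = 11, so q = 11/(11 - 1) = 1.1
|y|^q = 3.3048^1.1 = 3.7244
f*(3.3048) = 3.7244 / 1.1 = 3.3858


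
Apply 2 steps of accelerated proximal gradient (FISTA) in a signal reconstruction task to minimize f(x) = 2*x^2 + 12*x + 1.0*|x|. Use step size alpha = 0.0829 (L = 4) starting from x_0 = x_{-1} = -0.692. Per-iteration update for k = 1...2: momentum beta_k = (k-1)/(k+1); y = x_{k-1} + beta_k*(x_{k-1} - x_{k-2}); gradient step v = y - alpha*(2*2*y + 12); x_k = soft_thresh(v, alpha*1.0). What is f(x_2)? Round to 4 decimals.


FISTA on f(x) = 2*x^2 + 12*x + 1.0*|x|
L = 4, alpha = 0.0829
Iteration 1: beta = 0.0, y = -0.692 + 0.0*(-0.692 + 0.692) = -0.692
  grad(y) = 9.232, v = y - alpha*grad = -1.4573
  prox(v) = soft_thresh(-1.4573, 0.0829) = -1.3744
Iteration 2: beta = 0.3333, y = -1.3744 + 0.3333*(-1.3744 + 0.692) = -1.6019
  grad(y) = 5.5924, v = y - alpha*grad = -2.0655
  prox(v) = soft_thresh(-2.0655, 0.0829) = -1.9826
f(x_2) = 2*(-1.9826)^2 + 12*(-1.9826) + 1.0*|-1.9826| = -13.9472


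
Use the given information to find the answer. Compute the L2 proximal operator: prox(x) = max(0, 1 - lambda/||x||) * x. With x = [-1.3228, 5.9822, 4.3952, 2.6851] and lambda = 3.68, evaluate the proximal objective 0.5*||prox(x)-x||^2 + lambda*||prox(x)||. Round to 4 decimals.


Step 1: Compute ||x||.
||x|| = 8.004
Step 2: Compute scaling factor.
scale = max(0, 1 - 3.68/8.004) = 0.5402
Step 3: prox(x) = [-0.7146, 3.2318, 2.3744, 1.4506]
||prox(x)|| = 4.324
Step 4: Proximal objective.
0.5*||prox-x||^2 = 6.7712
lambda*||prox|| = 15.9123
Total = 22.6835


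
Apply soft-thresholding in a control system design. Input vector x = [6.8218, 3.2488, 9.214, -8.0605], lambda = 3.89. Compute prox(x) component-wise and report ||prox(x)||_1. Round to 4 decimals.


Soft-thresholding with lambda = 3.89:
prox(6.8218) = sign(6.8218)*max(|6.8218| - 3.89, 0) = 2.9318
prox(3.2488) = sign(3.2488)*max(|3.2488| - 3.89, 0) = 0.0
prox(9.214) = sign(9.214)*max(|9.214| - 3.89, 0) = 5.324
prox(-8.0605) = sign(-8.0605)*max(|-8.0605| - 3.89, 0) = -4.1705
prox(x) = [2.9318, 0.0, 5.324, -4.1705]
||prox(x)||_1 = 2.9318 + 0.0 + 5.324 + 4.1705 = 12.4263


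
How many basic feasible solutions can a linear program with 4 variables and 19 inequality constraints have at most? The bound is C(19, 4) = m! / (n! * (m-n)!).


Each vertex corresponds to some choice of n active constraints out of m, so the number of vertices is at most C(m, n) = m! / (n!(m-n)!).
m = 19, n = 4
Numerator: 19 * 18 * 17 * 16
Denominator: 4! = 24
C(19, 4) = 3876


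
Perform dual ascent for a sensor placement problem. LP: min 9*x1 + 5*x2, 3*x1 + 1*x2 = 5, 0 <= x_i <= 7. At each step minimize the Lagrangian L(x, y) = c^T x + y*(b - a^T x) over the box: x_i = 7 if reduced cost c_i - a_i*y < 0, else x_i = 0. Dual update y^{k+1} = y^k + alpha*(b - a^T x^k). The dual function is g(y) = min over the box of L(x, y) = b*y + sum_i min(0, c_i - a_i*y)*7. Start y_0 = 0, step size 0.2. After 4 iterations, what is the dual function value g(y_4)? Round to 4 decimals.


Dual ascent for LP: min 9*x1 + 5*x2, 3*x1 + 1*x2 = 5, 0 <= x_i <= 7
Step 1: y^k = 0.0, reduced costs: (9.0, 5.0)
  x^k = (0.0, 0.0), subgradient = b - a^T x = 5.0
  y^{k+1} = 0.0 + 0.2*5.0 = 1.0
Step 2: y^k = 1.0, reduced costs: (6.0, 4.0)
  x^k = (0.0, 0.0), subgradient = b - a^T x = 5.0
  y^{k+1} = 1.0 + 0.2*5.0 = 2.0
Step 3: y^k = 2.0, reduced costs: (3.0, 3.0)
  x^k = (0.0, 0.0), subgradient = b - a^T x = 5.0
  y^{k+1} = 2.0 + 0.2*5.0 = 3.0
Step 4: y^k = 3.0, reduced costs: (0.0, 2.0)
  x^k = (0.0, 0.0), subgradient = b - a^T x = 5.0
  y^{k+1} = 3.0 + 0.2*5.0 = 4.0
Dual objective at y_4 = 4.0: reduced costs (-3.0, 1.0), box minimizer x = (7.0, 0.0)
g(y_4) = b*y + (c1 - a1*y)*x1 + (c2 - a2*y)*x2 = 5*4.0 + (-3.0)*7.0 + 1.0*0.0 = 20.0 - 21.0 + 0.0 = -1.0


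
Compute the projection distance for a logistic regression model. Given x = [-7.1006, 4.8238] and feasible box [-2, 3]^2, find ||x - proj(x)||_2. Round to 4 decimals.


Project each component onto [-2, 3].
clip(-7.1006) = -2.0, clip(4.8238) = 3.0
Projection = [-2.0, 3.0]
Squared diffs: [26.0161, 3.3262]
Distance = sqrt(29.3423) = 5.4169


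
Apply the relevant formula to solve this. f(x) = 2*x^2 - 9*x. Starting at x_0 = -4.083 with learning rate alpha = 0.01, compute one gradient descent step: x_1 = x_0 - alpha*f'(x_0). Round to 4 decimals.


We compute the gradient at x_0 and apply the update.
f'(x) = 4*x - 9
f'(-4.083) = 4*-4.083 - 9 = -25.332
x_1 = -4.083 - 0.01*-25.332 = -3.8297


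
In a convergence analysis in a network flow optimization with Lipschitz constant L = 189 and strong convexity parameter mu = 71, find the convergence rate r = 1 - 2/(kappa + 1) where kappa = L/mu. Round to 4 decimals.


Step 1: Compute the condition number.
kappa = L/mu = 189/71 = 2.662
Step 2: Compute the convergence rate.
r = 1 - 2/(kappa + 1) = 1 - 2*mu/(L + mu) = (L - mu)/(L + mu) = 118/260 = 0.4538


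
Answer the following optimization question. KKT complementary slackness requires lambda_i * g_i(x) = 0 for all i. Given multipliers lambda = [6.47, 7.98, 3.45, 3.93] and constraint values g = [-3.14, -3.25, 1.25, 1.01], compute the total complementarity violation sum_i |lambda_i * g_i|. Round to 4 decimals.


KKT complementary slackness check:
lambda_1 * g_1 = 6.47 * -3.14 = -20.3158
lambda_2 * g_2 = 7.98 * -3.25 = -25.935
lambda_3 * g_3 = 3.45 * 1.25 = 4.3125
lambda_4 * g_4 = 3.93 * 1.01 = 3.9693
Total violation = 20.3158 + 25.935 + 4.3125 + 3.9693 = 54.5326


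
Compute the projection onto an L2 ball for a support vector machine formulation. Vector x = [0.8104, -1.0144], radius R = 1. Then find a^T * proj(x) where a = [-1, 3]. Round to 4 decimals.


Step 1: Compute ||x|| (intermediates to 6 decimals).
||x|| = sqrt(0.8104^2 + (-1.0144)^2) = 1.298366
Step 2: Project.
Since ||x|| > R, scale = R/||x|| = 1/1.298366 = 0.770199, proj(x) = scale * x
proj(x) = [0.624169, -0.78129]
Step 3: Dot product.
a^T * proj(x) = -1*0.624169 + 3*(-0.78129) = -2.968


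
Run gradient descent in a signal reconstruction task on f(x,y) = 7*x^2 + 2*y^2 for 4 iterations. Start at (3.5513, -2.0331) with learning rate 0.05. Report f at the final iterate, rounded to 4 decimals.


Gradient descent on f(x,y) = 7*x^2 + 2*y^2.
Starting point: (3.5513, -2.0331), alpha = 0.05
Step 1: grad_x = 2*7*3.5513 = 49.7182, grad_y = 2*2*-2.0331 = -8.1324
  x_1 = 3.5513 - 0.05*49.7182 = 1.0654
  y_1 = -2.0331 - 0.05*-8.1324 = -1.6265
Step 2: grad_x = 2*7*1.0654 = 14.9155, grad_y = 2*2*-1.6265 = -6.5059
  x_2 = 1.0654 - 0.05*14.9155 = 0.3196
  y_2 = -1.6265 - 0.05*-6.5059 = -1.3012
Step 3: grad_x = 2*7*0.3196 = 4.4746, grad_y = 2*2*-1.3012 = -5.2047
  x_3 = 0.3196 - 0.05*4.4746 = 0.0959
  y_3 = -1.3012 - 0.05*-5.2047 = -1.0409
Step 4: grad_x = 2*7*0.0959 = 1.3424, grad_y = 2*2*-1.0409 = -4.1638
  x_4 = 0.0959 - 0.05*1.3424 = 0.0288
  y_4 = -1.0409 - 0.05*-4.1638 = -0.8328
f(0.0288, -0.8328) = 7*0.0288^2 + 2*(-0.8328)^2 = 1.3928
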